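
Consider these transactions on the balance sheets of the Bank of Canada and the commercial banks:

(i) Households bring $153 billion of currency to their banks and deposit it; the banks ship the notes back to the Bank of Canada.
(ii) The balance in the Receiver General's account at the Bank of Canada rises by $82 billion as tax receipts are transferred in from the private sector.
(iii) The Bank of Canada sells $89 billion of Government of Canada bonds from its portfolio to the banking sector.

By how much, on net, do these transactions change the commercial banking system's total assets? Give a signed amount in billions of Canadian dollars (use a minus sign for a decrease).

Currency deposit $153 billion: bank balance sheets expand → +$153B.
Government account inflow $82 billion: bank balance sheets shrink → −$82B.
OMO sale (to banks) $89 billion: just an asset swap on bank balance sheets → 0.
Net: 153 − 82 + 0 = +$71 billion.

+$71 billion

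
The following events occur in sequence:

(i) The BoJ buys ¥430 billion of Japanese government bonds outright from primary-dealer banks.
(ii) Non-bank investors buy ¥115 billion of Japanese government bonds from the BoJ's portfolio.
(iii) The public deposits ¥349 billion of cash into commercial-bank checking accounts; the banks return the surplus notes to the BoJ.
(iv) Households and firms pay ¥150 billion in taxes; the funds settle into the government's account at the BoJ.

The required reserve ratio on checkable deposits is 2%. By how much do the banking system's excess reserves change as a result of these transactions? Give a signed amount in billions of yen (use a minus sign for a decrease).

+¥512.32 billion

OMO purchase (from banks) ¥430 billion: reserves +¥430B, deposits 0.
Asset sale (to non-banks) ¥115 billion: reserves −¥115B, deposits −¥115B.
Currency deposit ¥349 billion: reserves +¥349B, deposits +¥349B.
Government account inflow ¥150 billion: reserves −¥150B, deposits −¥150B.
Totals: Δreserves = +¥514B, Δdeposits = +¥84B.
Δrequired reserves = 2% × +¥84B = +¥1.68B.
Δexcess reserves = Δreserves − Δrequired = +¥514B − (+¥1.68B) = +¥512.32 billion.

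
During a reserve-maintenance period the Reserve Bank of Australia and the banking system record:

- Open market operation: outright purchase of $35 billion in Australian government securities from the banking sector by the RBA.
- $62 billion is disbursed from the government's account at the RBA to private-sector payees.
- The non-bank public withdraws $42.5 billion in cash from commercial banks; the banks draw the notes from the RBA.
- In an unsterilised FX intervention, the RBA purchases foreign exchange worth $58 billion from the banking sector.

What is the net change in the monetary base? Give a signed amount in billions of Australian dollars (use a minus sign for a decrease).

+$155 billion

RBA balance sheet:
  Assets:      Securities +$35B, Foreign assets +$58B
  Liabilities: Bank reserves +$112.5B, Currency in circulation +$42.5B, Government deposits −$62B
Commercial banking system:
  Assets:      Reserves at CB +$112.5B, Securities −$35B, Foreign assets −$58B
  Liabilities: Checkable deposits +$19.5B
Monetary base = currency + reserves: +$42.5B + (+$112.5B) = +$155 billion.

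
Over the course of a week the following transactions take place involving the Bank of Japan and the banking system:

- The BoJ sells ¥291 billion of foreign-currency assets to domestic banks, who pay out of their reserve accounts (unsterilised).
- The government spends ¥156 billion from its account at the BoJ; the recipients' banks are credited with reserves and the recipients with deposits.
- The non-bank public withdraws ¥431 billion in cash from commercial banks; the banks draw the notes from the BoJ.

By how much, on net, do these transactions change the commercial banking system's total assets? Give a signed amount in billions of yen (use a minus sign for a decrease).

FX sale ¥291 billion: just an asset swap on bank balance sheets → 0.
Government spending ¥156 billion: bank balance sheets expand → +¥156B.
Currency withdrawal ¥431 billion: bank balance sheets shrink → −¥431B.
Net: 0 + 156 − 431 = -¥275 billion.

-¥275 billion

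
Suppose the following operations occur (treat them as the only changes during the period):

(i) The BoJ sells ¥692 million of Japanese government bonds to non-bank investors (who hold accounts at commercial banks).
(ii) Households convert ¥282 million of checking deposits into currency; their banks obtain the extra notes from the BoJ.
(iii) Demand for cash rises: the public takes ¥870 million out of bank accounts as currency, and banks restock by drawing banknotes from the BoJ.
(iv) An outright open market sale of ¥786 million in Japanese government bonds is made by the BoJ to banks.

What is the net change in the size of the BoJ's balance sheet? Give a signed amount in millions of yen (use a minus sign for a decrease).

-¥1478 million

Asset sale (to non-banks) ¥692 million: a BoJ asset is shed → −¥692M.
Currency withdrawal ¥282 million: only the composition of liabilities changes → 0.
Currency withdrawal ¥870 million: only the composition of liabilities changes → 0.
OMO sale (to banks) ¥786 million: a BoJ asset is shed → −¥786M.
Net: −692 + 0 + 0 − 786 = -¥1478 million.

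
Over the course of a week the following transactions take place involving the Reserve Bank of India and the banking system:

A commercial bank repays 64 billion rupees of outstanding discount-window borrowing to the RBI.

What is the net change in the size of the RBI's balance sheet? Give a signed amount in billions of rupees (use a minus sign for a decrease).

RBI balance sheet:
  Assets:      Loans to banks −64B
  Liabilities: Bank reserves −64B
Change in total RBI assets = -64 billion.

-64 billion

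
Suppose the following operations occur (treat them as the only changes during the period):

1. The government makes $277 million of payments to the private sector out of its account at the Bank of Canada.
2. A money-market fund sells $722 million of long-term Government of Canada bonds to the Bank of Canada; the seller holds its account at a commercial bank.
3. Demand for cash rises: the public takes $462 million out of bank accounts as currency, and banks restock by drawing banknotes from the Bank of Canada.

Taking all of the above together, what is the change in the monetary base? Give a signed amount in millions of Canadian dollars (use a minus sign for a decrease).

Bank of Canada balance sheet:
  Assets:      Securities +$722M
  Liabilities: Bank reserves +$537M, Currency in circulation +$462M, Government deposits −$277M
Commercial banking system:
  Assets:      Reserves at CB +$537M
  Liabilities: Checkable deposits +$537M
Monetary base = currency + reserves: +$462M + (+$537M) = +$999 million.

+$999 million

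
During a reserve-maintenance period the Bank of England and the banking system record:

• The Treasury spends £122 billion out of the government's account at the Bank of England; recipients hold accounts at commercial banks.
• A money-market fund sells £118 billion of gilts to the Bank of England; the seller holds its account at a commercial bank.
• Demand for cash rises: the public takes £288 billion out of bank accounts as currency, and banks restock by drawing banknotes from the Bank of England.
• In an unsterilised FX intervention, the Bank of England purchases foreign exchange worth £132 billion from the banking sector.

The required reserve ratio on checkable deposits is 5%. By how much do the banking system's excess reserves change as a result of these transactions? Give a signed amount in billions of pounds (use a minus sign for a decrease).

+£86.4 billion

Government spending £122 billion: reserves +£122B, deposits +£122B.
Asset purchase (from non-banks) £118 billion: reserves +£118B, deposits +£118B.
Currency withdrawal £288 billion: reserves −£288B, deposits −£288B.
FX purchase £132 billion: reserves +£132B, deposits 0.
Totals: Δreserves = +£84B, Δdeposits = −£48B.
Δrequired reserves = 5% × −£48B = −£2.4B.
Δexcess reserves = Δreserves − Δrequired = +£84B − (−£2.4B) = +£86.4 billion.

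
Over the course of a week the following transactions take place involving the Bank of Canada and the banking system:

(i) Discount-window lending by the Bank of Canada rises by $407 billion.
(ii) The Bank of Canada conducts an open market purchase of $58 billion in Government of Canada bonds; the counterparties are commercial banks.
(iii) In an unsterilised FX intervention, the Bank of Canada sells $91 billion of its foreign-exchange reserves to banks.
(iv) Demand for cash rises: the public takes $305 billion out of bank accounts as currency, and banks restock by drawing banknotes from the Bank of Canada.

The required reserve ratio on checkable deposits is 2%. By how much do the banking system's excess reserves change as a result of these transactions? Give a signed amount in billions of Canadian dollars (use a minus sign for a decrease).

+$75.1 billion

Discount-window loan $407 billion: reserves +$407B, deposits 0.
OMO purchase (from banks) $58 billion: reserves +$58B, deposits 0.
FX sale $91 billion: reserves −$91B, deposits 0.
Currency withdrawal $305 billion: reserves −$305B, deposits −$305B.
Totals: Δreserves = +$69B, Δdeposits = −$305B.
Δrequired reserves = 2% × −$305B = −$6.1B.
Δexcess reserves = Δreserves − Δrequired = +$69B − (−$6.1B) = +$75.1 billion.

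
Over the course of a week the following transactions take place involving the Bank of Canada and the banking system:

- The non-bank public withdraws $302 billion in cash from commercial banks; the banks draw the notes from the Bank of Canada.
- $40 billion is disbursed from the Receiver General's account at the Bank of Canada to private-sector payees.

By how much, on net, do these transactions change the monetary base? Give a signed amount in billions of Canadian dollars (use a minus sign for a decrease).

Currency withdrawal $302 billion: just a shift between currency and reserves — both are base money → 0.
Government spending $40 billion: a non-base liability converts back to reserves → +$40B.
Net: 0 + 40 = +$40 billion.

+$40 billion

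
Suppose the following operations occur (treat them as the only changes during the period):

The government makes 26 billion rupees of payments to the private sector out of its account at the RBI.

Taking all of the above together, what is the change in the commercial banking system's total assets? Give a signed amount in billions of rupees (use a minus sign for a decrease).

+26 billion

RBI balance sheet:
  Assets:      no change
  Liabilities: Bank reserves +26B, Government deposits −26B
Commercial banking system:
  Assets:      Reserves at CB +26B
  Liabilities: Checkable deposits +26B
Change in total bank assets = +26 billion.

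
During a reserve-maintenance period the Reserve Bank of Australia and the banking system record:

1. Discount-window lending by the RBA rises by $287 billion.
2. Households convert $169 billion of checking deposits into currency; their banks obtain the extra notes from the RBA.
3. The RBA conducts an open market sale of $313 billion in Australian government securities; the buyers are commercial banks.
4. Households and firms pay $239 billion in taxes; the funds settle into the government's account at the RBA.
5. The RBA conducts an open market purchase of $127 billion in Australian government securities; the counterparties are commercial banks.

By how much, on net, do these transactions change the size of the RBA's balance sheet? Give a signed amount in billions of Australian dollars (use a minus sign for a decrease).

+$101 billion

Discount-window loan $287 billion: an RBA asset is acquired → +$287B.
Currency withdrawal $169 billion: only the composition of liabilities changes → 0.
OMO sale (to banks) $313 billion: an RBA asset is shed → −$313B.
Government account inflow $239 billion: only the composition of liabilities changes → 0.
OMO purchase (from banks) $127 billion: an RBA asset is acquired → +$127B.
Net: 287 + 0 − 313 + 0 + 127 = +$101 billion.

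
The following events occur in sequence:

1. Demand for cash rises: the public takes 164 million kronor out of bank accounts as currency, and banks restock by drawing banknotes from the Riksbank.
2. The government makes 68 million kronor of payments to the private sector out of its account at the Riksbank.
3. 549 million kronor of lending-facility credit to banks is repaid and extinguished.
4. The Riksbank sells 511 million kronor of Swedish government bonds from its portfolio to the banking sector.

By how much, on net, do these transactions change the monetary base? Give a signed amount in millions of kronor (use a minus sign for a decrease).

Riksbank balance sheet:
  Assets:      Securities −511M, Loans to banks −549M
  Liabilities: Bank reserves −1156M, Currency in circulation +164M, Government deposits −68M
Monetary base = currency + reserves: +164M + (−1156M) = -992 million.

-992 million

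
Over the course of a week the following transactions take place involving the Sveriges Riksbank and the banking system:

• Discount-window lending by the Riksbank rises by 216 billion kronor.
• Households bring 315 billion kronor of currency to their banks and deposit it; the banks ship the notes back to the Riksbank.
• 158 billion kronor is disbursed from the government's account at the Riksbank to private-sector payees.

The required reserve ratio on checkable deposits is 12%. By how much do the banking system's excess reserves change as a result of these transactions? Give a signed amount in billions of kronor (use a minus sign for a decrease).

Discount-window loan 216 billion kronor: reserves +216B, deposits 0.
Currency deposit 315 billion kronor: reserves +315B, deposits +315B.
Government spending 158 billion kronor: reserves +158B, deposits +158B.
Totals: Δreserves = +689B, Δdeposits = +473B.
Δrequired reserves = 12% × +473B = +56.76B.
Δexcess reserves = Δreserves − Δrequired = +689B − (+56.76B) = +632.24 billion.

+632.24 billion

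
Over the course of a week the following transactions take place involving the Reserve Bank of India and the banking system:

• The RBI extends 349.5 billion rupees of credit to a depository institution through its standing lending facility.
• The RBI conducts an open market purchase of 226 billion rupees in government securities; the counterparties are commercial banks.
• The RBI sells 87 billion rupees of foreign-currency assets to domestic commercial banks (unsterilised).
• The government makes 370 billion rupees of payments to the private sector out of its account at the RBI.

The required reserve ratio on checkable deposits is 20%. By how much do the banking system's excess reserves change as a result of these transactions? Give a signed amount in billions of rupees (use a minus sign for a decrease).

Discount-window loan 349.5 billion rupees: reserves +349.5B, deposits 0.
OMO purchase (from banks) 226 billion rupees: reserves +226B, deposits 0.
FX sale 87 billion rupees: reserves −87B, deposits 0.
Government spending 370 billion rupees: reserves +370B, deposits +370B.
Totals: Δreserves = +858.5B, Δdeposits = +370B.
Δrequired reserves = 20% × +370B = +74B.
Δexcess reserves = Δreserves − Δrequired = +858.5B − (+74B) = +784.5 billion.

+784.5 billion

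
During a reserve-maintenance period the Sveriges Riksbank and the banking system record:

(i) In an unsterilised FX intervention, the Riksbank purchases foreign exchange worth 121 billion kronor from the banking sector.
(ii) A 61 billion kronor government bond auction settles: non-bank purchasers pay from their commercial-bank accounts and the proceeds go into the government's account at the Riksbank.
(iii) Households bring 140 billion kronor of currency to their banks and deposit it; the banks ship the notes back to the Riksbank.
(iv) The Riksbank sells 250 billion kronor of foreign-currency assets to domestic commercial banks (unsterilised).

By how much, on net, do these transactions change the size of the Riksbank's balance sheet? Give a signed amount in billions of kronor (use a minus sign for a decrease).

-129 billion

FX purchase 121 billion kronor: a Riksbank asset is acquired → +121B.
Government account inflow 61 billion kronor: only the composition of liabilities changes → 0.
Currency deposit 140 billion kronor: only the composition of liabilities changes → 0.
FX sale 250 billion kronor: a Riksbank asset is shed → −250B.
Net: 121 + 0 + 0 − 250 = -129 billion.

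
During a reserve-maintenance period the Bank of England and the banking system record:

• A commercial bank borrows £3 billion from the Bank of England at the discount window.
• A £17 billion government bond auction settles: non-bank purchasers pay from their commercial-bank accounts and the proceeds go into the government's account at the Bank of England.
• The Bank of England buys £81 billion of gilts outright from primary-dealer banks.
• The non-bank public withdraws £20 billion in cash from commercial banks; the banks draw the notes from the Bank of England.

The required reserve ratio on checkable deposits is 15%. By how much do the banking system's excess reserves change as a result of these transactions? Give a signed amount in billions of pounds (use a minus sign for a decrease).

Discount-window loan £3 billion: reserves +£3B, deposits 0.
Government account inflow £17 billion: reserves −£17B, deposits −£17B.
OMO purchase (from banks) £81 billion: reserves +£81B, deposits 0.
Currency withdrawal £20 billion: reserves −£20B, deposits −£20B.
Totals: Δreserves = +£47B, Δdeposits = −£37B.
Δrequired reserves = 15% × −£37B = −£5.55B.
Δexcess reserves = Δreserves − Δrequired = +£47B − (−£5.55B) = +£52.55 billion.

+£52.55 billion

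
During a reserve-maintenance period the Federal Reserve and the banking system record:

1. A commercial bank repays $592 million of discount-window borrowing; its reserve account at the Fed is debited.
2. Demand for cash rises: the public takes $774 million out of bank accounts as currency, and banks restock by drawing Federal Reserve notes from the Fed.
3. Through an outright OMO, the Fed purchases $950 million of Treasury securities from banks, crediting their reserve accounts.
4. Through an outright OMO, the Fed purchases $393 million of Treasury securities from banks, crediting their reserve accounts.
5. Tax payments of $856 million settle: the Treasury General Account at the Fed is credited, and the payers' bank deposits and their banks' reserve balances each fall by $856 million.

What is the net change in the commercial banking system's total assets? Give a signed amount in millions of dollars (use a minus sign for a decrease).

Fed balance sheet:
  Assets:      Securities +$1343M, Loans to banks −$592M
  Liabilities: Bank reserves −$879M, Currency in circulation +$774M, Government deposits +$856M
Commercial banking system:
  Assets:      Reserves at CB −$879M, Securities −$1343M
  Liabilities: Checkable deposits −$1630M, Borrowings from CB −$592M
Change in total bank assets = -$2222 million.

-$2222 million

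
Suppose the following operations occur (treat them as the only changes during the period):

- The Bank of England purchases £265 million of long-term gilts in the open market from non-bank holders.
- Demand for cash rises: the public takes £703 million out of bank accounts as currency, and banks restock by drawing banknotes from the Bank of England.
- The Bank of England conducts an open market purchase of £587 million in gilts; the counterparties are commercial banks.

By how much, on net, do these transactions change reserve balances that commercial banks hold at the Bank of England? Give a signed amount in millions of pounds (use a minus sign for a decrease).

+£149 million

Asset purchase (from non-banks) £265 million: the Bank of England pays by crediting reserve accounts → +£265M.
Currency withdrawal £703 million: banks swap reserves for currency → −£703M.
OMO purchase (from banks) £587 million: the Bank of England pays by crediting reserve accounts → +£587M.
Net: 265 − 703 + 587 = +£149 million.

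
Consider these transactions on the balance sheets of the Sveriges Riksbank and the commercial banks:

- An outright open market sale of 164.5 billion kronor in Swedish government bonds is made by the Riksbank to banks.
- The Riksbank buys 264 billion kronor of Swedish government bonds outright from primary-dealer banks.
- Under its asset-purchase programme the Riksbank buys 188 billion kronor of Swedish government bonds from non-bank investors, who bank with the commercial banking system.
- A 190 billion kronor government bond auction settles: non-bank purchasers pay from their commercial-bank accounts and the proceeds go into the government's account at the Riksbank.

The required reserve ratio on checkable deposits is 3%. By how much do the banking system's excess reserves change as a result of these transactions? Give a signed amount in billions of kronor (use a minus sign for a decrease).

+97.56 billion

OMO sale (to banks) 164.5 billion kronor: reserves −164.5B, deposits 0.
OMO purchase (from banks) 264 billion kronor: reserves +264B, deposits 0.
Asset purchase (from non-banks) 188 billion kronor: reserves +188B, deposits +188B.
Government account inflow 190 billion kronor: reserves −190B, deposits −190B.
Totals: Δreserves = +97.5B, Δdeposits = −2B.
Δrequired reserves = 3% × −2B = −0.06B.
Δexcess reserves = Δreserves − Δrequired = +97.5B − (−0.06B) = +97.56 billion.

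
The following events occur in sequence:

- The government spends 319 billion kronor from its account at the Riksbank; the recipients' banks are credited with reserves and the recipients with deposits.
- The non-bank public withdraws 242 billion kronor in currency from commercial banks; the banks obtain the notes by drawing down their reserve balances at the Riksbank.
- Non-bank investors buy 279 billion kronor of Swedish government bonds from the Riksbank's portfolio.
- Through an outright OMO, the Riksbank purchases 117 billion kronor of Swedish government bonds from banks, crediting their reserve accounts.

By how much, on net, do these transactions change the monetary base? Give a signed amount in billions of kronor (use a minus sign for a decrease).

Government spending 319 billion kronor: a non-base liability converts back to reserves → +319B.
Currency withdrawal 242 billion kronor: just a shift between currency and reserves — both are base money → 0.
Asset sale (to non-banks) 279 billion kronor: Riksbank balance sheet contracts → −279B.
OMO purchase (from banks) 117 billion kronor: Riksbank balance sheet expands → +117B.
Net: 319 + 0 − 279 + 117 = +157 billion.

+157 billion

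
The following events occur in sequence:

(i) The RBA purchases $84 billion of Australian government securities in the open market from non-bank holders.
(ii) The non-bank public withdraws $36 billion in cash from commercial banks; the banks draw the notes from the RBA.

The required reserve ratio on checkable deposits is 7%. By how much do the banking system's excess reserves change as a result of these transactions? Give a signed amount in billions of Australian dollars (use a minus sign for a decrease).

+$44.64 billion

Asset purchase (from non-banks) $84 billion: reserves +$84B, deposits +$84B.
Currency withdrawal $36 billion: reserves −$36B, deposits −$36B.
Totals: Δreserves = +$48B, Δdeposits = +$48B.
Δrequired reserves = 7% × +$48B = +$3.36B.
Δexcess reserves = Δreserves − Δrequired = +$48B − (+$3.36B) = +$44.64 billion.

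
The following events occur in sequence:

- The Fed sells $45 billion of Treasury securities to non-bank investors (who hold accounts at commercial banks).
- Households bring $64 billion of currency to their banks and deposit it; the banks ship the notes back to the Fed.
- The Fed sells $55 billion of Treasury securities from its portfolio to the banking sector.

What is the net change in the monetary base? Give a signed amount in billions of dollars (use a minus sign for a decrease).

Asset sale (to non-banks) $45 billion: Fed balance sheet contracts → −$45B.
Currency deposit $64 billion: just a shift between currency and reserves — both are base money → 0.
OMO sale (to banks) $55 billion: Fed balance sheet contracts → −$55B.
Net: −45 + 0 − 55 = -$100 billion.

-$100 billion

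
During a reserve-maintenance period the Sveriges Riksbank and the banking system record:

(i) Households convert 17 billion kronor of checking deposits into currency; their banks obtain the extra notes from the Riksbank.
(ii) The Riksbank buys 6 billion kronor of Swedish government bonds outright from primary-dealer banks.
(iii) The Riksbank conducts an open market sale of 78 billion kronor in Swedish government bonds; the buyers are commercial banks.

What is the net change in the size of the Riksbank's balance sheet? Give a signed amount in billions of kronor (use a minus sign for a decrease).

Riksbank balance sheet:
  Assets:      Securities −72B
  Liabilities: Bank reserves −89B, Currency in circulation +17B
Commercial banking system:
  Assets:      Reserves at CB −89B, Securities +72B
  Liabilities: Checkable deposits −17B
Change in total Riksbank assets = -72 billion.

-72 billion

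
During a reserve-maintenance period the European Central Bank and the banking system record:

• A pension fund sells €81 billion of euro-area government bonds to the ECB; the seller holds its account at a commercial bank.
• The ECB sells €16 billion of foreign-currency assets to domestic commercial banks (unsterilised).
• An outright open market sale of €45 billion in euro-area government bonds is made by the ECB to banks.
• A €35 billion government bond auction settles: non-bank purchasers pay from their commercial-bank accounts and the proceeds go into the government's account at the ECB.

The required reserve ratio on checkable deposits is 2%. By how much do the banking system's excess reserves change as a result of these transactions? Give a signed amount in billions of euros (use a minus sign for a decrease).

Asset purchase (from non-banks) €81 billion: reserves +€81B, deposits +€81B.
FX sale €16 billion: reserves −€16B, deposits 0.
OMO sale (to banks) €45 billion: reserves −€45B, deposits 0.
Government account inflow €35 billion: reserves −€35B, deposits −€35B.
Totals: Δreserves = −€15B, Δdeposits = +€46B.
Δrequired reserves = 2% × +€46B = +€0.92B.
Δexcess reserves = Δreserves − Δrequired = −€15B − (+€0.92B) = -€15.92 billion.

-€15.92 billion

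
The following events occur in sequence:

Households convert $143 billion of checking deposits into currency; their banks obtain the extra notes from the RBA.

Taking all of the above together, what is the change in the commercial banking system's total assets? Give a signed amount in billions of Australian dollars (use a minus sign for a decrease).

-$143 billion

Currency withdrawal $143 billion: bank balance sheets shrink → −$143B.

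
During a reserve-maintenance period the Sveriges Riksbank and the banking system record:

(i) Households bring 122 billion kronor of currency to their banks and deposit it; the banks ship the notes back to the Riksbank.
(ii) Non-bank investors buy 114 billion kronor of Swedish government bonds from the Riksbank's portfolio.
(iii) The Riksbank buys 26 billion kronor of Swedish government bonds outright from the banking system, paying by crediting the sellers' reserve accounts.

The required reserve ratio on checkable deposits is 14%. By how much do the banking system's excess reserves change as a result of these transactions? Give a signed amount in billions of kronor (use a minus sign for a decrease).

Currency deposit 122 billion kronor: reserves +122B, deposits +122B.
Asset sale (to non-banks) 114 billion kronor: reserves −114B, deposits −114B.
OMO purchase (from banks) 26 billion kronor: reserves +26B, deposits 0.
Totals: Δreserves = +34B, Δdeposits = +8B.
Δrequired reserves = 14% × +8B = +1.12B.
Δexcess reserves = Δreserves − Δrequired = +34B − (+1.12B) = +32.88 billion.

+32.88 billion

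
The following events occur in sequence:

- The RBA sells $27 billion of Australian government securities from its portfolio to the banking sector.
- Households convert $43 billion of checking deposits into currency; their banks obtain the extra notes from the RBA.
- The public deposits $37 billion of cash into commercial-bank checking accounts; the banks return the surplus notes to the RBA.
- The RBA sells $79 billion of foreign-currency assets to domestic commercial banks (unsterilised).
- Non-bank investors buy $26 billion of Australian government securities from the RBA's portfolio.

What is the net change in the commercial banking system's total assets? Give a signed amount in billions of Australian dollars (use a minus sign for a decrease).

OMO sale (to banks) $27 billion: just an asset swap on bank balance sheets → 0.
Currency withdrawal $43 billion: bank balance sheets shrink → −$43B.
Currency deposit $37 billion: bank balance sheets expand → +$37B.
FX sale $79 billion: just an asset swap on bank balance sheets → 0.
Asset sale (to non-banks) $26 billion: bank balance sheets shrink → −$26B.
Net: 0 − 43 + 37 + 0 − 26 = -$32 billion.

-$32 billion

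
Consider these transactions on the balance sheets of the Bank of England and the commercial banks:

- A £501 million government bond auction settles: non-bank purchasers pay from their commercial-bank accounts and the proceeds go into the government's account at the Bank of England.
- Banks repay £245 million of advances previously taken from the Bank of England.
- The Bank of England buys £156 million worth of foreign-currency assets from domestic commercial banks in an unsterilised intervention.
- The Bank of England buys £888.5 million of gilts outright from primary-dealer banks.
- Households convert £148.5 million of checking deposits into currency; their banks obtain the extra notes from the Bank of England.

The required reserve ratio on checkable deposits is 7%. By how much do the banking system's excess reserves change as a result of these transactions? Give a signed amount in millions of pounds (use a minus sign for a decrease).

Government account inflow £501 million: reserves −£501M, deposits −£501M.
Discount-window repayment £245 million: reserves −£245M, deposits 0.
FX purchase £156 million: reserves +£156M, deposits 0.
OMO purchase (from banks) £888.5 million: reserves +£888.5M, deposits 0.
Currency withdrawal £148.5 million: reserves −£148.5M, deposits −£148.5M.
Totals: Δreserves = +£150M, Δdeposits = −£649.5M.
Δrequired reserves = 7% × −£649.5M = −£45.465M.
Δexcess reserves = Δreserves − Δrequired = +£150M − (−£45.465M) = +£195.465 million.

+£195.465 million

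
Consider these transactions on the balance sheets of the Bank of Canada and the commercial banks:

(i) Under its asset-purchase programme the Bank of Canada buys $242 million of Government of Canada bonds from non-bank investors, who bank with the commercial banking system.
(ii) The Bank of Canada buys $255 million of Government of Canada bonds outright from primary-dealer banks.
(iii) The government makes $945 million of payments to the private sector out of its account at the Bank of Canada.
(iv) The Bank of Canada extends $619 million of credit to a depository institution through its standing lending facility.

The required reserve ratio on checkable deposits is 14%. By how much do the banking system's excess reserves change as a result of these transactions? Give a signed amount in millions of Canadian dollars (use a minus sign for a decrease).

Asset purchase (from non-banks) $242 million: reserves +$242M, deposits +$242M.
OMO purchase (from banks) $255 million: reserves +$255M, deposits 0.
Government spending $945 million: reserves +$945M, deposits +$945M.
Discount-window loan $619 million: reserves +$619M, deposits 0.
Totals: Δreserves = +$2061M, Δdeposits = +$1187M.
Δrequired reserves = 14% × +$1187M = +$166.18M.
Δexcess reserves = Δreserves − Δrequired = +$2061M − (+$166.18M) = +$1894.82 million.

+$1894.82 million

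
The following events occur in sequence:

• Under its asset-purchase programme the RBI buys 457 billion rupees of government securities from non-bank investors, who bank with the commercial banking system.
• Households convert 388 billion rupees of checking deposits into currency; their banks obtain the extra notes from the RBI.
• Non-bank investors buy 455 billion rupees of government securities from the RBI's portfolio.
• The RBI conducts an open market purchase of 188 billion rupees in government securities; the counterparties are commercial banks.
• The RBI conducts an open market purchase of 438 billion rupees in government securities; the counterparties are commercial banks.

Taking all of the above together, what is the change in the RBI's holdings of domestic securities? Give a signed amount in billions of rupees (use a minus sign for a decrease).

Asset purchase (from non-banks) 457 billion rupees: securities added to the RBI's portfolio → +457B.
Currency withdrawal 388 billion rupees: the RBI's securities portfolio is untouched → 0.
Asset sale (to non-banks) 455 billion rupees: securities removed from the RBI's portfolio → −455B.
OMO purchase (from banks) 188 billion rupees: securities added to the RBI's portfolio → +188B.
OMO purchase (from banks) 438 billion rupees: securities added to the RBI's portfolio → +438B.
Net: 457 + 0 − 455 + 188 + 438 = +628 billion.

+628 billion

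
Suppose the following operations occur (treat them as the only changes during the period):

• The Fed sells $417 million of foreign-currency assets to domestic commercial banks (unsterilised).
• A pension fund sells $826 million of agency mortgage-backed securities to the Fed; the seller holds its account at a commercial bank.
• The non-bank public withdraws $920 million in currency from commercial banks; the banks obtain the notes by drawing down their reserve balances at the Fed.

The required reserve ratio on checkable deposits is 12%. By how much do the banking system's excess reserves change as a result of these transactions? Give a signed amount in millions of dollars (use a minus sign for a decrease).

FX sale $417 million: reserves −$417M, deposits 0.
Asset purchase (from non-banks) $826 million: reserves +$826M, deposits +$826M.
Currency withdrawal $920 million: reserves −$920M, deposits −$920M.
Totals: Δreserves = −$511M, Δdeposits = −$94M.
Δrequired reserves = 12% × −$94M = −$11.28M.
Δexcess reserves = Δreserves − Δrequired = −$511M − (−$11.28M) = -$499.72 million.

-$499.72 million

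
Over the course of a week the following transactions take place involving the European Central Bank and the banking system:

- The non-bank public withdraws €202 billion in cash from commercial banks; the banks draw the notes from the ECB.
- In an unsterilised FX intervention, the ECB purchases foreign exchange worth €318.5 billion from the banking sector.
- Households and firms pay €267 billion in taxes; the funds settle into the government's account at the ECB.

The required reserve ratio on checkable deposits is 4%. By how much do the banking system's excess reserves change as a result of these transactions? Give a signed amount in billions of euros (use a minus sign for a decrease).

-€131.74 billion

Currency withdrawal €202 billion: reserves −€202B, deposits −€202B.
FX purchase €318.5 billion: reserves +€318.5B, deposits 0.
Government account inflow €267 billion: reserves −€267B, deposits −€267B.
Totals: Δreserves = −€150.5B, Δdeposits = −€469B.
Δrequired reserves = 4% × −€469B = −€18.76B.
Δexcess reserves = Δreserves − Δrequired = −€150.5B − (−€18.76B) = -€131.74 billion.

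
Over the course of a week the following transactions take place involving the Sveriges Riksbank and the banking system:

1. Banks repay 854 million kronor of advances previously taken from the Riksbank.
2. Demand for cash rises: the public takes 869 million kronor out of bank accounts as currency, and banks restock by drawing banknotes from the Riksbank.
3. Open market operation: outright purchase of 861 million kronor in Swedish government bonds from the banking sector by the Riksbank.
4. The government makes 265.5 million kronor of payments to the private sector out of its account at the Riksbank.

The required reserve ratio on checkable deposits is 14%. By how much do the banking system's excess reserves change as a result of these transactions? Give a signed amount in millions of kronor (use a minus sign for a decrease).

Discount-window repayment 854 million kronor: reserves −854M, deposits 0.
Currency withdrawal 869 million kronor: reserves −869M, deposits −869M.
OMO purchase (from banks) 861 million kronor: reserves +861M, deposits 0.
Government spending 265.5 million kronor: reserves +265.5M, deposits +265.5M.
Totals: Δreserves = −596.5M, Δdeposits = −603.5M.
Δrequired reserves = 14% × −603.5M = −84.49M.
Δexcess reserves = Δreserves − Δrequired = −596.5M − (−84.49M) = -512.01 million.

-512.01 million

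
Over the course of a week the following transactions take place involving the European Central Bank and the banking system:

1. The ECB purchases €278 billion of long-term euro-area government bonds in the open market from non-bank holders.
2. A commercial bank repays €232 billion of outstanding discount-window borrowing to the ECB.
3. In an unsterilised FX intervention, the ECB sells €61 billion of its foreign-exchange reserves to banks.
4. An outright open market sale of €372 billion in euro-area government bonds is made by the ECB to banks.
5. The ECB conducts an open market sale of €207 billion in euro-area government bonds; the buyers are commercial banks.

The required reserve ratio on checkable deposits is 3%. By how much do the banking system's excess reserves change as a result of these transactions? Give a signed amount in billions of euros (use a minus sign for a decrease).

Asset purchase (from non-banks) €278 billion: reserves +€278B, deposits +€278B.
Discount-window repayment €232 billion: reserves −€232B, deposits 0.
FX sale €61 billion: reserves −€61B, deposits 0.
OMO sale (to banks) €372 billion: reserves −€372B, deposits 0.
OMO sale (to banks) €207 billion: reserves −€207B, deposits 0.
Totals: Δreserves = −€594B, Δdeposits = +€278B.
Δrequired reserves = 3% × +€278B = +€8.34B.
Δexcess reserves = Δreserves − Δrequired = −€594B − (+€8.34B) = -€602.34 billion.

-€602.34 billion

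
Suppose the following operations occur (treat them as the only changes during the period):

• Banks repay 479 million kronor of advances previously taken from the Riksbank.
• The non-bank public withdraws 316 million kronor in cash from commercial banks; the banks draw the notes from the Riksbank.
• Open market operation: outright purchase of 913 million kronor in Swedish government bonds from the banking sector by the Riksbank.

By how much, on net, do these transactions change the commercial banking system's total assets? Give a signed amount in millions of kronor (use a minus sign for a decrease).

-795 million

Discount-window repayment 479 million kronor: bank balance sheets shrink → −479M.
Currency withdrawal 316 million kronor: bank balance sheets shrink → −316M.
OMO purchase (from banks) 913 million kronor: just an asset swap on bank balance sheets → 0.
Net: −479 − 316 + 0 = -795 million.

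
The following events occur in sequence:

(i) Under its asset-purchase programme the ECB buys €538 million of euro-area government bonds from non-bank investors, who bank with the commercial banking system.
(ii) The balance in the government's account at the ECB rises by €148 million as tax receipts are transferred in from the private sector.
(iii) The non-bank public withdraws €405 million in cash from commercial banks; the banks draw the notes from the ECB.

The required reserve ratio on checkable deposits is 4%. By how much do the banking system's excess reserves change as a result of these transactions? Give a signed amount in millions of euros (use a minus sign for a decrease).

Asset purchase (from non-banks) €538 million: reserves +€538M, deposits +€538M.
Government account inflow €148 million: reserves −€148M, deposits −€148M.
Currency withdrawal €405 million: reserves −€405M, deposits −€405M.
Totals: Δreserves = −€15M, Δdeposits = −€15M.
Δrequired reserves = 4% × −€15M = −€0.6M.
Δexcess reserves = Δreserves − Δrequired = −€15M − (−€0.6M) = -€14.4 million.

-€14.4 million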